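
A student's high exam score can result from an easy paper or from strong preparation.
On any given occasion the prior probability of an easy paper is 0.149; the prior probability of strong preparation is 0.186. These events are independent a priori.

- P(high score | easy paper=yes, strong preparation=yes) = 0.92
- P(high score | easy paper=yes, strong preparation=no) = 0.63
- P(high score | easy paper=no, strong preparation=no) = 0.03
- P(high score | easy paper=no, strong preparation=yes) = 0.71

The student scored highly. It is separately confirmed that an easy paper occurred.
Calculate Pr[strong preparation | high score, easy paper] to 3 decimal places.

Pr[strong preparation | high score, easy paper] ≈ 0.250

P(high score | easy paper) = 0.63·0.814 + 0.92·0.186 = 0.512820 + 0.171120 = 0.683940
Of this, 0.171120 comes from 0.92·0.186 (the strong preparation=true cases).
P(strong preparation | high score, easy paper) = 0.171120 / 0.683940 ≈ 0.250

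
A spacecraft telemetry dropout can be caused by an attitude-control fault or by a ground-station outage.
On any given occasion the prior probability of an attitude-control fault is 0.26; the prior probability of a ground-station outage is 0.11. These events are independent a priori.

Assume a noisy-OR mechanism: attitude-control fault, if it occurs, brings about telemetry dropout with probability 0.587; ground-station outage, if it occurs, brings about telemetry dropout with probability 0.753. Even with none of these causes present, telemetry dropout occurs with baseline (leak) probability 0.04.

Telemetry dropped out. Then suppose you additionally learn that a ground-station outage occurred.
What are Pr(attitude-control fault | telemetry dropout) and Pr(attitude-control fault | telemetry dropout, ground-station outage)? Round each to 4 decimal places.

Under noisy-OR, P(telemetry dropout | causes) = 1 − (1−0.04)·∏(1−qᵢ) over the active causes.
Sum P(telemetry dropout|·) weighted by the priors over the 4 (attitude-control fault, ground-station outage) configurations:
  P(telemetry dropout) = 0.04*0.74*0.89 + 0.76288*0.74*0.11 + 0.60352*0.26*0.89 + 0.902069*0.26*0.11
        = 0.026344 + 0.062098 + 0.139655 + 0.025799 = 0.253896
Keeping only the attitude-control fault-present terms gives 0.165454, so
  P(attitude-control fault | telemetry dropout) = 0.165454 / 0.253896 ≈ 0.6517

Now also conditioning on ground-station outage=true:
Enumerate both values of attitude-control fault and weight by the priors:
  P(telemetry dropout | ground-station outage) = 0.76288·0.74 + 0.902069·0.26
        = 0.564531 + 0.234538 = 0.799069
The terms with attitude-control fault present sum to 0.234538, so
  P(attitude-control fault | telemetry dropout, ground-station outage) = 0.234538 / 0.799069 ≈ 0.2935

Pr(attitude-control fault | telemetry dropout) ≈ 0.6517; Pr(attitude-control fault | telemetry dropout, ground-station outage) ≈ 0.2935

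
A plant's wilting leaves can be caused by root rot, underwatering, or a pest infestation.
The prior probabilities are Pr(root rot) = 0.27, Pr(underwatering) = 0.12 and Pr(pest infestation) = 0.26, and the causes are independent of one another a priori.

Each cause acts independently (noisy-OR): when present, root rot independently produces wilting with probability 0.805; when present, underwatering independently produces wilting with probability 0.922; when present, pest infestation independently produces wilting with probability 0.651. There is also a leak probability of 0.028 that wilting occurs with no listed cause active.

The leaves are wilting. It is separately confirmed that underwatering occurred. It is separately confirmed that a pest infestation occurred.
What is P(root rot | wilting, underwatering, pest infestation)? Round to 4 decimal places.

Under noisy-OR, P(wilting | causes) = 1 − (1−0.028)·∏(1−qᵢ) over the active causes.
Weight on root rot=true, given the evidence: 0.99484·0.27 = 0.268607
Denominator P(wilting | underwatering, pest infestation): 0.97354·0.73 + 0.99484·0.27 = 0.979291
Posterior = 0.268607 / 0.979291 ≈ 0.2743

P(root rot | wilting, underwatering, pest infestation) ≈ 0.2743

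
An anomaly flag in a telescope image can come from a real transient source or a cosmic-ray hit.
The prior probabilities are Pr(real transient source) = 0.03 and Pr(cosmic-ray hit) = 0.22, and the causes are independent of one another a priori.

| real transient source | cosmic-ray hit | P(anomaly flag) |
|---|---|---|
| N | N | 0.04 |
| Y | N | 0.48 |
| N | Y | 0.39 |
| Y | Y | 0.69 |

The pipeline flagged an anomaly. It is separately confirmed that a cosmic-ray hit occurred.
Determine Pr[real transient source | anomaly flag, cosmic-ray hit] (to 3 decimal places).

Numerator (weight on configurations with real transient source): 0.69·0.03 = 0.020700
Denominator P(anomaly flag | cosmic-ray hit): 0.39·0.97 + 0.69·0.03 = 0.399000
P(real transient source | anomaly flag, cosmic-ray hit) = 0.020700/0.399000 ≈ 0.052

Pr[real transient source | anomaly flag, cosmic-ray hit] ≈ 0.052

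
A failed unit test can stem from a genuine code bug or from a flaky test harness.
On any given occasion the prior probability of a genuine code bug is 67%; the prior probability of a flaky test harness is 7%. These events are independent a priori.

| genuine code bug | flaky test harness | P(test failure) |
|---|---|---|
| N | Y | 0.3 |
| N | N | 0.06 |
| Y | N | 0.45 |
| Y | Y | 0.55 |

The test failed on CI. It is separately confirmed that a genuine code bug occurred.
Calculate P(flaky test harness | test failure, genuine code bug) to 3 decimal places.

By total probability over both values of flaky test harness:
  P(test failure | genuine code bug) = 0.45*0.93 + 0.55*0.07
        = 0.418500 + 0.038500 = 0.457000
Keeping only the flaky test harness-present terms gives 0.038500, so
  P(flaky test harness | test failure, genuine code bug) = 0.038500 / 0.457000 ≈ 0.084

P(flaky test harness | test failure, genuine code bug) ≈ 0.084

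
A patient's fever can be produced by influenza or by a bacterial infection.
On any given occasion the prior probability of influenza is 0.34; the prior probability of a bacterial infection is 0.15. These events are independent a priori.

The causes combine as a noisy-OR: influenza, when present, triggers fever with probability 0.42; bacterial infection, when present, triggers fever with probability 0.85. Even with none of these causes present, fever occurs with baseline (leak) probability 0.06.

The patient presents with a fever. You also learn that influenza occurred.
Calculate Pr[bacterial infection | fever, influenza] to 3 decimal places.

Pr[bacterial infection | fever, influenza] ≈ 0.263

Under noisy-OR, P(fever | causes) = 1 − (1−0.06)·∏(1−qᵢ) over the active causes.
Weight on bacterial infection=true, given the evidence: 0.91822*0.15 = 0.137733
Normalizer over all consistent configurations: 0.4548*0.85 + 0.91822*0.15 = 0.524313
P(bacterial infection | fever, influenza) = 0.137733/0.524313 ≈ 0.263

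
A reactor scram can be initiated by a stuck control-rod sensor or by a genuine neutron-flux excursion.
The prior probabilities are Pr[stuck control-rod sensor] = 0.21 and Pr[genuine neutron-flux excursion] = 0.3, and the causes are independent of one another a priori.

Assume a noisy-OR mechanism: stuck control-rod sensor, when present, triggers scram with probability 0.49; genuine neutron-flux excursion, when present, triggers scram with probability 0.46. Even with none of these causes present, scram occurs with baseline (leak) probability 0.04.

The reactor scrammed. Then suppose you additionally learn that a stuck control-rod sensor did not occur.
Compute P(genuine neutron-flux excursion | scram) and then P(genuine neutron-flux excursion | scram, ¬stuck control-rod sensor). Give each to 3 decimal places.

Under noisy-OR, P(scram | causes) = 1 − (1−0.04)·∏(1−qᵢ) over the active causes.
P(scram) = 0.04*0.79*0.7 + 0.4816*0.79*0.3 + 0.5104*0.21*0.7 + 0.735616*0.21*0.3 = 0.022120 + 0.114139 + 0.075029 + 0.046344 = 0.257632
Of this, 0.160483 comes from 0.114139 + 0.046344 (the genuine neutron-flux excursion=true cases).
P(genuine neutron-flux excursion | scram) = 0.160483 / 0.257632 ≈ 0.623

Now also conditioning on stuck control-rod sensor≠true:
Enumerate both values of genuine neutron-flux excursion and weight by the priors:
  P(scram | ¬stuck control-rod sensor) = 0.04*0.7 + 0.4816*0.3
        = 0.028000 + 0.144480 = 0.172480
Keeping only the genuine neutron-flux excursion-present terms gives 0.144480, so
  P(genuine neutron-flux excursion | scram, ¬stuck control-rod sensor) = 0.144480 / 0.172480 ≈ 0.838
With stuck control-rod sensor excluded, genuine neutron-flux excursion must carry more of the explanatory weight for the scram.

P(genuine neutron-flux excursion | scram) ≈ 0.623; P(genuine neutron-flux excursion | scram, ¬stuck control-rod sensor) ≈ 0.838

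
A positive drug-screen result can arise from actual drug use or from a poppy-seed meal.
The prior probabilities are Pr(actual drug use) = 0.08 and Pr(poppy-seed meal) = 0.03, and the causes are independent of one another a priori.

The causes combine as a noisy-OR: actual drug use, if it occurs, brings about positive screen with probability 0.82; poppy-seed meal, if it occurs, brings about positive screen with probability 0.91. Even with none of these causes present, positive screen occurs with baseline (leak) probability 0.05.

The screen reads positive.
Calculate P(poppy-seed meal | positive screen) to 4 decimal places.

P(poppy-seed meal | positive screen) ≈ 0.2021

Under noisy-OR, P(positive screen | causes) = 1 − (1−0.05)·∏(1−qᵢ) over the active causes.
Sum P(positive screen|·) weighted by the priors over the 4 (actual drug use, poppy-seed meal) configurations:
  P(positive screen) = 0.05×0.92×0.97 + 0.9145×0.92×0.03 + 0.829×0.08×0.97 + 0.98461×0.08×0.03
        = 0.044620 + 0.025240 + 0.064330 + 0.002363 = 0.136553
Keeping only the poppy-seed meal-present terms gives 0.027603, so
  P(poppy-seed meal | positive screen) = 0.027603 / 0.136553 ≈ 0.2021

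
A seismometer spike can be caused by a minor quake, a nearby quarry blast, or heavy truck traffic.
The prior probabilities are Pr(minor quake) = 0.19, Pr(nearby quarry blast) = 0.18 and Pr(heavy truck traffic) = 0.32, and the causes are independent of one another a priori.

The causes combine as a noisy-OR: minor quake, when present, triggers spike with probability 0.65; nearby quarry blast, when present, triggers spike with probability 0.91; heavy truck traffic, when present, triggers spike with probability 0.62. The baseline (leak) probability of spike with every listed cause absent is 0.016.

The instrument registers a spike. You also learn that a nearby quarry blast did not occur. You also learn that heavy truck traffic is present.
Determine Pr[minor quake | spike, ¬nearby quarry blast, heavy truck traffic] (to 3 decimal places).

Under noisy-OR, P(spike | causes) = 1 − (1−0.016)·∏(1−qᵢ) over the active causes.
For the numerator, keep only minor quake=true terms: 0.869128*0.19 = 0.165134
Normalizer over all consistent configurations: 0.62608*0.81 + 0.869128*0.19 = 0.672259
Posterior = 0.165134 / 0.672259 ≈ 0.246

Pr[minor quake | spike, ¬nearby quarry blast, heavy truck traffic] ≈ 0.246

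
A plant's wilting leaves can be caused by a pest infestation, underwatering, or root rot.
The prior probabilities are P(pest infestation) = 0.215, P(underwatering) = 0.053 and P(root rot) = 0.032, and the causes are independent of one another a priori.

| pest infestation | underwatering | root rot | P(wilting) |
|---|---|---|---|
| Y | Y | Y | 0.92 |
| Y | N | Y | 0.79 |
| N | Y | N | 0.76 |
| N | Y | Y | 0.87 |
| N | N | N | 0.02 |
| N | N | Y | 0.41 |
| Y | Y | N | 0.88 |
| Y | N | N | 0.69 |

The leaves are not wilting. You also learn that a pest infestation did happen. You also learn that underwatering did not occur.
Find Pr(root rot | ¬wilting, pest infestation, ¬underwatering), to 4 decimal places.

Pr(root rot | ¬wilting, pest infestation, ¬underwatering) ≈ 0.0219

Weight on root rot=true, given the evidence: 0.21×0.032 = 0.006720
Normalizer over all consistent configurations: 0.31×0.968 + 0.21×0.032 = 0.306800
Posterior = 0.006720 / 0.306800 ≈ 0.0219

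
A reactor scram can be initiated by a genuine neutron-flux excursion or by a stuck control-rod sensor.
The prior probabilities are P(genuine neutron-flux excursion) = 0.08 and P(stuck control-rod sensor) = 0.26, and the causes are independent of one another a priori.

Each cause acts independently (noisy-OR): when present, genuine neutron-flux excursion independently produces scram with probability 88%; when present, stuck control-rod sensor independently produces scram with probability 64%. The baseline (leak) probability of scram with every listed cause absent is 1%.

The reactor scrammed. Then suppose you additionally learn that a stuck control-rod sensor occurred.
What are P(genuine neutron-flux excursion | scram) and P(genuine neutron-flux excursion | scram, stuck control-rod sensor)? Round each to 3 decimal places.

P(genuine neutron-flux excursion | scram) ≈ 0.310; P(genuine neutron-flux excursion | scram, stuck control-rod sensor) ≈ 0.115

Under noisy-OR, P(scram | causes) = 1 − (1−0.01)·∏(1−qᵢ) over the active causes.
Numerator (weight on configurations with genuine neutron-flux excursion): 0.052167 + 0.019910 = 0.072077
Normalizer over all consistent configurations: 0.01*0.92*0.74 + 0.6436*0.92*0.26 + 0.8812*0.08*0.74 + 0.957232*0.08*0.26 = 0.232834
Posterior = 0.072077 / 0.232834 ≈ 0.310

Now also conditioning on stuck control-rod sensor=true:
Sum P(scram|·) weighted by the priors over both values of genuine neutron-flux excursion:
  P(scram | stuck control-rod sensor) = 0.6436*0.92 + 0.957232*0.08
        = 0.592112 + 0.076579 = 0.668691
Configurations with genuine neutron-flux excursion contribute 0.076579, so
  P(genuine neutron-flux excursion | scram, stuck control-rod sensor) = 0.076579 / 0.668691 ≈ 0.115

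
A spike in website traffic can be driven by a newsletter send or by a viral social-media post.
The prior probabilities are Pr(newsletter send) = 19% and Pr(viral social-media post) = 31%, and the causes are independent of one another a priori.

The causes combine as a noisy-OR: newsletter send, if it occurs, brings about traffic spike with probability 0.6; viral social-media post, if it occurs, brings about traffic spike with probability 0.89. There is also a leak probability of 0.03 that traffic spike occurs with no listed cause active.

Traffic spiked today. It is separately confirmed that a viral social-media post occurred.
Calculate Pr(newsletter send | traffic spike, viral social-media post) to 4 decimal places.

Under noisy-OR, P(traffic spike | causes) = 1 − (1−0.03)·∏(1−qᵢ) over the active causes.
Sum P(traffic spike|·) weighted by the priors over both values of newsletter send:
  P(traffic spike | viral social-media post) = 0.8933*0.81 + 0.95732*0.19
        = 0.723573 + 0.181891 = 0.905464
Configurations with newsletter send contribute 0.181891, so
  P(newsletter send | traffic spike, viral social-media post) = 0.181891 / 0.905464 ≈ 0.2009

Pr(newsletter send | traffic spike, viral social-media post) ≈ 0.2009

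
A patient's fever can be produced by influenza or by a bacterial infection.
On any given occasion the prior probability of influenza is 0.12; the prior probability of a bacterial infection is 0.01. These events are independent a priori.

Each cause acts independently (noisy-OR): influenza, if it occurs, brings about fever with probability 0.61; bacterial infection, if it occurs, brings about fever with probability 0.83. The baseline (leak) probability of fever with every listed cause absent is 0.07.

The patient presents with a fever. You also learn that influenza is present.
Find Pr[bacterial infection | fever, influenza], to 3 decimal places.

Under noisy-OR, P(fever | causes) = 1 − (1−0.07)·∏(1−qᵢ) over the active causes.
Numerator (weight on configurations with bacterial infection): 0.938341·0.01 = 0.009383
Denominator P(fever | influenza): 0.6373·0.99 + 0.938341·0.01 = 0.640310
P(bacterial infection | fever, influenza) = 0.009383/0.640310 ≈ 0.015

Pr[bacterial infection | fever, influenza] ≈ 0.015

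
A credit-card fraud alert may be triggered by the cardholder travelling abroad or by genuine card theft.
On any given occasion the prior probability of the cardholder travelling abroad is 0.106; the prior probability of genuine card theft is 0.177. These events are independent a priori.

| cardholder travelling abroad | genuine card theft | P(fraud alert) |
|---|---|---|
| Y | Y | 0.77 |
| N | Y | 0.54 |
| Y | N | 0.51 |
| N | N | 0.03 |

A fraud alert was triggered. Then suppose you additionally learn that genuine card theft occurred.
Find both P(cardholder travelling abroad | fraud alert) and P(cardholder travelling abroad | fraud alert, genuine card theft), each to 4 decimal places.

P(cardholder travelling abroad | fraud alert) ≈ 0.3541; P(cardholder travelling abroad | fraud alert, genuine card theft) ≈ 0.1446

By total probability over the 4 (cardholder travelling abroad, genuine card theft) configurations:
  P(fraud alert) = 0.03·0.894·0.823 + 0.54·0.894·0.177 + 0.51·0.106·0.823 + 0.77·0.106·0.177
        = 0.022073 + 0.085449 + 0.044491 + 0.014447 = 0.166460
Configurations with cardholder travelling abroad contribute 0.058938, so
  P(cardholder travelling abroad | fraud alert) = 0.058938 / 0.166460 ≈ 0.3541

Now also conditioning on genuine card theft=true:
Numerator (weight on configurations with cardholder travelling abroad): 0.77*0.106 = 0.081620
Normalizer over all consistent configurations: 0.54*0.894 + 0.77*0.106 = 0.564380
Posterior = 0.081620 / 0.564380 ≈ 0.1446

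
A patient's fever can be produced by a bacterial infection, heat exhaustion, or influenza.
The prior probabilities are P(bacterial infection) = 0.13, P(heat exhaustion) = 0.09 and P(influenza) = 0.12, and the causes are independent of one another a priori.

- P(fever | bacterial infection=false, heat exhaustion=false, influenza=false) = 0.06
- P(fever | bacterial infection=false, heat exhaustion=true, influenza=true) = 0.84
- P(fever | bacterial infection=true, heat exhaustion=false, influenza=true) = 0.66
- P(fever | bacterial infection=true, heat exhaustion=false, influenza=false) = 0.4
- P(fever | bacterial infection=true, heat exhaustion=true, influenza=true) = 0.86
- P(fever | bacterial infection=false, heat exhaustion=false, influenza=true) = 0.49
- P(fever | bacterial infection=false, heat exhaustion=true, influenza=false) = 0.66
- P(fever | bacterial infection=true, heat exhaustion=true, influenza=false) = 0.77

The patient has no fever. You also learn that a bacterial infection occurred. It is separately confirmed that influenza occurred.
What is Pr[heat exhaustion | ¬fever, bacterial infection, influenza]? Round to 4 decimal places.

Pr[heat exhaustion | ¬fever, bacterial infection, influenza] ≈ 0.0391

For the numerator, keep only heat exhaustion=true terms: 0.14×0.09 = 0.012600
The normalizing constant is 0.34×0.91 + 0.14×0.09 = 0.322000
Posterior = 0.012600 / 0.322000 ≈ 0.0391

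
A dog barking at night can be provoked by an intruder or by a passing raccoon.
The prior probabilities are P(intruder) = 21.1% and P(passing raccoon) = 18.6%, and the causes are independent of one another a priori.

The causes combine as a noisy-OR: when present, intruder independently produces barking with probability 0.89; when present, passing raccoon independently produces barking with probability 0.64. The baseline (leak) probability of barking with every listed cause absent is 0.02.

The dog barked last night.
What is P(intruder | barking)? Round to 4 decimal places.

Under noisy-OR, P(barking | causes) = 1 − (1−0.02)·∏(1−qᵢ) over the active causes.
Numerator (weight on configurations with intruder): 0.153239 + 0.037723 = 0.190962
Normalizer over all consistent configurations: 0.02*0.789*0.814 + 0.6472*0.789*0.186 + 0.8922*0.211*0.814 + 0.961192*0.211*0.186 = 0.298786
Posterior = 0.190962 / 0.298786 ≈ 0.6391

P(intruder | barking) ≈ 0.6391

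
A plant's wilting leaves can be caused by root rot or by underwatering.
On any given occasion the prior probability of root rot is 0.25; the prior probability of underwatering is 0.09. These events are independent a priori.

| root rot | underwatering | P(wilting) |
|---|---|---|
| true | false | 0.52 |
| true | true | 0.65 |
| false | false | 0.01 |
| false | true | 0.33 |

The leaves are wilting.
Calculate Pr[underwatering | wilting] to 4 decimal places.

Pr[underwatering | wilting] ≈ 0.2277

Enumerate the 4 (root rot, underwatering) configurations and weight by the priors:
  P(wilting) = 0.01·0.75·0.91 + 0.33·0.75·0.09 + 0.52·0.25·0.91 + 0.65·0.25·0.09
        = 0.006825 + 0.022275 + 0.118300 + 0.014625 = 0.162025
The terms with underwatering present sum to 0.036900, so
  P(underwatering | wilting) = 0.036900 / 0.162025 ≈ 0.2277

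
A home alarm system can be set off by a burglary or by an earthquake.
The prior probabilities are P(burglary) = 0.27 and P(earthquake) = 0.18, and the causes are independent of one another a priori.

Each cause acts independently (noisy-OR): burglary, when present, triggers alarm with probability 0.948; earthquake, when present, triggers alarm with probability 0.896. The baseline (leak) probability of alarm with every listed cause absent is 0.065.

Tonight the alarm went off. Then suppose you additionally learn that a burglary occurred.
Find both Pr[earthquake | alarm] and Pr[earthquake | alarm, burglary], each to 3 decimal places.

Under noisy-OR, P(alarm | causes) = 1 − (1−0.065)·∏(1−qᵢ) over the active causes.
By total probability over the 4 (burglary, earthquake) configurations:
  P(alarm) = 0.065·0.73·0.82 + 0.90276·0.73·0.18 + 0.95138·0.27·0.82 + 0.994944·0.27·0.18
        = 0.038909 + 0.118623 + 0.210636 + 0.048354 = 0.416522
Configurations with earthquake contribute 0.166977, so
  P(earthquake | alarm) = 0.166977 / 0.416522 ≈ 0.401

With the extra evidence:
Enumerate both values of earthquake and weight by the priors:
  P(alarm | burglary) = 0.95138·0.82 + 0.994944·0.18
        = 0.780132 + 0.179090 = 0.959222
Keeping only the earthquake-present terms gives 0.179090, so
  P(earthquake | alarm, burglary) = 0.179090 / 0.959222 ≈ 0.187

Pr[earthquake | alarm] ≈ 0.401; Pr[earthquake | alarm, burglary] ≈ 0.187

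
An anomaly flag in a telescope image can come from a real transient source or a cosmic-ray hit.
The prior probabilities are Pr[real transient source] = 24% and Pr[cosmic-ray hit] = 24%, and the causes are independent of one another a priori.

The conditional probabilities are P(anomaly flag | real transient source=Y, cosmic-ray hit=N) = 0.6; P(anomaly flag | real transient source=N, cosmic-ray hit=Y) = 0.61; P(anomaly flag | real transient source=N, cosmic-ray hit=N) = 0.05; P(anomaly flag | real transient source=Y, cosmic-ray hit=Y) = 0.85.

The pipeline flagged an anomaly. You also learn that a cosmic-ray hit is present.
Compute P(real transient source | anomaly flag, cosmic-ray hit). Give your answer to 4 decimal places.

By total probability over both values of real transient source:
  P(anomaly flag | cosmic-ray hit) = 0.61·0.76 + 0.85·0.24
        = 0.463600 + 0.204000 = 0.667600
Configurations with real transient source contribute 0.204000, so
  P(real transient source | anomaly flag, cosmic-ray hit) = 0.204000 / 0.667600 ≈ 0.3056

P(real transient source | anomaly flag, cosmic-ray hit) ≈ 0.3056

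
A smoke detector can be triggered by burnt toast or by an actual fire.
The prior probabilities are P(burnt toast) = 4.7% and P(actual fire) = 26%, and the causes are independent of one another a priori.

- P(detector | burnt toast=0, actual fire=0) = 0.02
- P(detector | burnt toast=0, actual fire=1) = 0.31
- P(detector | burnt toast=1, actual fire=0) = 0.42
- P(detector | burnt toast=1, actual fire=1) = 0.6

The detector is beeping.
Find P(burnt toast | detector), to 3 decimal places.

P(burnt toast | detector) ≈ 0.194

By total probability over the 4 (burnt toast, actual fire) configurations:
  P(detector) = 0.02·0.953·0.74 + 0.31·0.953·0.26 + 0.42·0.047·0.74 + 0.6·0.047·0.26
        = 0.014104 + 0.076812 + 0.014608 + 0.007332 = 0.112856
The terms with burnt toast present sum to 0.021940, so
  P(burnt toast | detector) = 0.021940 / 0.112856 ≈ 0.194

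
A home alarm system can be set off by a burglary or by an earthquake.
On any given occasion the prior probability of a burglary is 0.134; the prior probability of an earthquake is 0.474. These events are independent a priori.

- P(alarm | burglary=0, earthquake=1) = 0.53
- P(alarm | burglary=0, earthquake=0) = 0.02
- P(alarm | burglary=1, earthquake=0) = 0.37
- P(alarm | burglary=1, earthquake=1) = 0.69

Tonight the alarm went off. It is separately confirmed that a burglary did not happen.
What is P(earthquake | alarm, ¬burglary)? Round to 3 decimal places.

P(alarm | ¬burglary) = 0.02×0.526 + 0.53×0.474 = 0.010520 + 0.251220 = 0.261740
Restricting to configurations with earthquake present: 0.53×0.474 = 0.251220.
P(earthquake | alarm, ¬burglary) = 0.251220 / 0.261740 ≈ 0.960

P(earthquake | alarm, ¬burglary) ≈ 0.960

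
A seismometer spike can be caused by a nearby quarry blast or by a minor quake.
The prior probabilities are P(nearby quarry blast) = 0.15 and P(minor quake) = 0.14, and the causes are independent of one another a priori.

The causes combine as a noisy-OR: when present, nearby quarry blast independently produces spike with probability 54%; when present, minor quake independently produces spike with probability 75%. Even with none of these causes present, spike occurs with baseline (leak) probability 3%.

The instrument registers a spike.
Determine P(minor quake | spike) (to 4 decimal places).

Under noisy-OR, P(spike | causes) = 1 − (1−0.03)·∏(1−qᵢ) over the active causes.
Sum P(spike|·) weighted by the priors over the 4 (nearby quarry blast, minor quake) configurations:
  P(spike) = 0.03×0.85×0.86 + 0.7575×0.85×0.14 + 0.5538×0.15×0.86 + 0.88845×0.15×0.14
        = 0.021930 + 0.090143 + 0.071440 + 0.018657 = 0.202170
Configurations with minor quake contribute 0.108800, so
  P(minor quake | spike) = 0.108800 / 0.202170 ≈ 0.5382

P(minor quake | spike) ≈ 0.5382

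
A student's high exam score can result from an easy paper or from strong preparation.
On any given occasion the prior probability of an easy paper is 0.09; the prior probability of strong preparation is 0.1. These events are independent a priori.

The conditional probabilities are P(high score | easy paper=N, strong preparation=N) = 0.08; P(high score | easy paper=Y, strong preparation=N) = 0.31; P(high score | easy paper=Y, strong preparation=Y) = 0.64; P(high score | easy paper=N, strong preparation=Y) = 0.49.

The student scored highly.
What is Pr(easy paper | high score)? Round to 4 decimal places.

Pr(easy paper | high score) ≈ 0.2190

Weight on easy paper=true, given the evidence: 0.025110 + 0.005760 = 0.030870
Normalizer over all consistent configurations: 0.08·0.91·0.9 + 0.49·0.91·0.1 + 0.31·0.09·0.9 + 0.64·0.09·0.1 = 0.140980
Posterior = 0.030870 / 0.140980 ≈ 0.2190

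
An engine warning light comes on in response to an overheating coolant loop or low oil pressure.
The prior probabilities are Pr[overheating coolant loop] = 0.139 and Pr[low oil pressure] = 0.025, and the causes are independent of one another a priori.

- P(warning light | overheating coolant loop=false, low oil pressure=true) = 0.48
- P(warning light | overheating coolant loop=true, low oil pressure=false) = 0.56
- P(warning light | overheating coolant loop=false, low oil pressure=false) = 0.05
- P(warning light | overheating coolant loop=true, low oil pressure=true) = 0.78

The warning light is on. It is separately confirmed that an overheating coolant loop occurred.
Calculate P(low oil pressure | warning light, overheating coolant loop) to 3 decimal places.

P(low oil pressure | warning light, overheating coolant loop) ≈ 0.034

Numerator (weight on configurations with low oil pressure): 0.78·0.025 = 0.019500
Denominator P(warning light | overheating coolant loop): 0.56·0.975 + 0.78·0.025 = 0.565500
P(low oil pressure | warning light, overheating coolant loop) = 0.019500/0.565500 ≈ 0.034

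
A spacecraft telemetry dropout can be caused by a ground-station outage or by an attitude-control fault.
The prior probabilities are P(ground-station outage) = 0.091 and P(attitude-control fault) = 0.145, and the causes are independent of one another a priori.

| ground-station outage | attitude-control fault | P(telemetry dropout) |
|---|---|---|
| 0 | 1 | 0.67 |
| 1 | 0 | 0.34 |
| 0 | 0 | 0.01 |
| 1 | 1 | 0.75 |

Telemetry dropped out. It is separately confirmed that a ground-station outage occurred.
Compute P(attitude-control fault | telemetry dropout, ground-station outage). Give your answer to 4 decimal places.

For the numerator, keep only attitude-control fault=true terms: 0.75*0.145 = 0.108750
Denominator P(telemetry dropout | ground-station outage): 0.34*0.855 + 0.75*0.145 = 0.399450
P(attitude-control fault | telemetry dropout, ground-station outage) = 0.108750/0.399450 ≈ 0.2722

P(attitude-control fault | telemetry dropout, ground-station outage) ≈ 0.2722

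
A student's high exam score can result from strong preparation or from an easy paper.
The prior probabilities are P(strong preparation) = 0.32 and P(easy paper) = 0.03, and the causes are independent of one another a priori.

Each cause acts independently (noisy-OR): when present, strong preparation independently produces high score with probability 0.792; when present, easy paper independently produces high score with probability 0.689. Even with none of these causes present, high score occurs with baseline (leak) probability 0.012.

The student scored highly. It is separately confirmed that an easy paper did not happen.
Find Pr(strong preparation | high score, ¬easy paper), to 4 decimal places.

Pr(strong preparation | high score, ¬easy paper) ≈ 0.9689

Under noisy-OR, P(high score | causes) = 1 − (1−0.012)·∏(1−qᵢ) over the active causes.
P(high score | ¬easy paper) = 0.012*0.68 + 0.794496*0.32 = 0.008160 + 0.254239 = 0.262399
Restricting to configurations with strong preparation present: 0.794496*0.32 = 0.254239.
So P(strong preparation | high score, ¬easy paper) = 0.254239/0.262399 ≈ 0.9689.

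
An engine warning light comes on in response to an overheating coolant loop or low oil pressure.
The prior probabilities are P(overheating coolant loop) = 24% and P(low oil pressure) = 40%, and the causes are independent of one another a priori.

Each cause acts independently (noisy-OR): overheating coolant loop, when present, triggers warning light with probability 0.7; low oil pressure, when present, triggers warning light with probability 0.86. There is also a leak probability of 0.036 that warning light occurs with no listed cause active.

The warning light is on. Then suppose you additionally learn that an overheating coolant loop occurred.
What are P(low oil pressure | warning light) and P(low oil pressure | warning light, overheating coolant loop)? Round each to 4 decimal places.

P(low oil pressure | warning light) ≈ 0.7494; P(low oil pressure | warning light, overheating coolant loop) ≈ 0.4737

Under noisy-OR, P(warning light | causes) = 1 − (1−0.036)·∏(1−qᵢ) over the active causes.
Sum P(warning light|·) weighted by the priors over the 4 (overheating coolant loop, low oil pressure) configurations:
  P(warning light) = 0.036×0.76×0.6 + 0.86504×0.76×0.4 + 0.7108×0.24×0.6 + 0.959512×0.24×0.4
        = 0.016416 + 0.262972 + 0.102355 + 0.092113 = 0.473856
The terms with low oil pressure present sum to 0.355085, so
  P(low oil pressure | warning light) = 0.355085 / 0.473856 ≈ 0.7494

Now also conditioning on overheating coolant loop=true:
Weight on low oil pressure=true, given the evidence: 0.959512×0.4 = 0.383805
Denominator P(warning light | overheating coolant loop): 0.7108×0.6 + 0.959512×0.4 = 0.810285
P(low oil pressure | warning light, overheating coolant loop) = 0.383805/0.810285 ≈ 0.4737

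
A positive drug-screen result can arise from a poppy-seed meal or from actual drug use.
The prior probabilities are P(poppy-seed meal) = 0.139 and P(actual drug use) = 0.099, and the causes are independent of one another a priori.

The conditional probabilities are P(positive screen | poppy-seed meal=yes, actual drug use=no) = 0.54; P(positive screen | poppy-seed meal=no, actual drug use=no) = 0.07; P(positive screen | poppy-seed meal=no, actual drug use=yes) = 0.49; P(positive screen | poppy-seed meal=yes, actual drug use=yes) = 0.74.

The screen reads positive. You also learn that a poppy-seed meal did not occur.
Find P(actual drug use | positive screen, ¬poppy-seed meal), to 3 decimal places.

P(positive screen | ¬poppy-seed meal) = 0.07*0.901 + 0.49*0.099 = 0.063070 + 0.048510 = 0.111580
Of this, 0.048510 comes from 0.49*0.099 (the actual drug use=true cases).
P(actual drug use | positive screen, ¬poppy-seed meal) = 0.048510 / 0.111580 ≈ 0.435

P(actual drug use | positive screen, ¬poppy-seed meal) ≈ 0.435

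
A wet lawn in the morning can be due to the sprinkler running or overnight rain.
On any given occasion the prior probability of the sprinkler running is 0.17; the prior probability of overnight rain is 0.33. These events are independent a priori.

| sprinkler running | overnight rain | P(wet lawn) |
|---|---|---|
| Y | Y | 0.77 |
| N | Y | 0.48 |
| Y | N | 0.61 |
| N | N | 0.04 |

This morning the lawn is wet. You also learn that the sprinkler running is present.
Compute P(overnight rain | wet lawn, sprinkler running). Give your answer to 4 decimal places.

Weight on overnight rain=true, given the evidence: 0.77·0.33 = 0.254100
Normalizer over all consistent configurations: 0.61·0.67 + 0.77·0.33 = 0.662800
P(overnight rain | wet lawn, sprinkler running) = 0.254100/0.662800 ≈ 0.3834

P(overnight rain | wet lawn, sprinkler running) ≈ 0.3834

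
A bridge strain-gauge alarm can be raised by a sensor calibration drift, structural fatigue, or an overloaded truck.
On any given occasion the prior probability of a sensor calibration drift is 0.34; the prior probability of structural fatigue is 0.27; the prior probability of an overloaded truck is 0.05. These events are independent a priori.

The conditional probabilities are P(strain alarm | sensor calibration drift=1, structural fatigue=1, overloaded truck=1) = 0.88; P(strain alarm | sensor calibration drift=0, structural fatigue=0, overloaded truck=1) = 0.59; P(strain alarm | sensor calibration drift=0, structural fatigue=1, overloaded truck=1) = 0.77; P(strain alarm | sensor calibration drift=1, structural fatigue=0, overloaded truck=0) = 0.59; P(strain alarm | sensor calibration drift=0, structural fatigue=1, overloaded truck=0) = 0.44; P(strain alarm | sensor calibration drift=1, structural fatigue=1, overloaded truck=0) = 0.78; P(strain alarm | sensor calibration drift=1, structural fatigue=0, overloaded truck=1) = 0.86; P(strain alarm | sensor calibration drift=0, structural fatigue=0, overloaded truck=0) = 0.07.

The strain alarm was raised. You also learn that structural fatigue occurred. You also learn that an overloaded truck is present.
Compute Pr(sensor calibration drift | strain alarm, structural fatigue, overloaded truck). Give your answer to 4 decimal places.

Pr(sensor calibration drift | strain alarm, structural fatigue, overloaded truck) ≈ 0.3706

P(strain alarm | structural fatigue, overloaded truck) = 0.77·0.66 + 0.88·0.34 = 0.508200 + 0.299200 = 0.807400
Of this, 0.299200 comes from 0.88·0.34 (the sensor calibration drift=true cases).
Hence the posterior is 0.299200/0.807400 ≈ 0.3706.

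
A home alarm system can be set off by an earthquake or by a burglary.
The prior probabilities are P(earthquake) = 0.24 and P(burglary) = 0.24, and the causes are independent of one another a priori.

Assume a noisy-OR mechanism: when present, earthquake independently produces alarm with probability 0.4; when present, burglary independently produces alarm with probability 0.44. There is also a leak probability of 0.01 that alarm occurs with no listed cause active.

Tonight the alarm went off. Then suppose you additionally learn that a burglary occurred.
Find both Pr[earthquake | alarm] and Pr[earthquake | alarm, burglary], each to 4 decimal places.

Under noisy-OR, P(alarm | causes) = 1 − (1−0.01)·∏(1−qᵢ) over the active causes.
P(alarm) = 0.01×0.76×0.76 + 0.4456×0.76×0.24 + 0.406×0.24×0.76 + 0.66736×0.24×0.24 = 0.005776 + 0.081277 + 0.074054 + 0.038440 = 0.199547
Restricting to configurations with earthquake present: 0.074054 + 0.038440 = 0.112494.
Hence the posterior is 0.112494/0.199547 ≈ 0.5637.

Now also conditioning on burglary=true:
P(alarm | burglary) = 0.4456×0.76 + 0.66736×0.24 = 0.338656 + 0.160166 = 0.498822
Of this, 0.160166 comes from 0.66736×0.24 (the earthquake=true cases).
P(earthquake | alarm, burglary) = 0.160166 / 0.498822 ≈ 0.3211
— burglary explains away the evidence for earthquake.

Pr[earthquake | alarm] ≈ 0.5637; Pr[earthquake | alarm, burglary] ≈ 0.3211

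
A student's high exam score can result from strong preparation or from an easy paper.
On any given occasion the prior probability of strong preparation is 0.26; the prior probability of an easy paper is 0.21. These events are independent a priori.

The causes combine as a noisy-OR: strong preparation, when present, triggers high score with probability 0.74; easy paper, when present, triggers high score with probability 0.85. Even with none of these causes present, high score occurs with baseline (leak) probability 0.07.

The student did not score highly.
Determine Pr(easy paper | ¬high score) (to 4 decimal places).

Under noisy-OR, P(high score | causes) = 1 − (1−0.07)·∏(1−qᵢ) over the active causes.
Weight on easy paper=true, given the evidence: 0.021678 + 0.001980 = 0.023658
The normalizing constant is 0.93×0.74×0.79 + 0.1395×0.74×0.21 + 0.2418×0.26×0.79 + 0.03627×0.26×0.21 = 0.617002
P(easy paper | ¬high score) = 0.023658/0.617002 ≈ 0.0383

Pr(easy paper | ¬high score) ≈ 0.0383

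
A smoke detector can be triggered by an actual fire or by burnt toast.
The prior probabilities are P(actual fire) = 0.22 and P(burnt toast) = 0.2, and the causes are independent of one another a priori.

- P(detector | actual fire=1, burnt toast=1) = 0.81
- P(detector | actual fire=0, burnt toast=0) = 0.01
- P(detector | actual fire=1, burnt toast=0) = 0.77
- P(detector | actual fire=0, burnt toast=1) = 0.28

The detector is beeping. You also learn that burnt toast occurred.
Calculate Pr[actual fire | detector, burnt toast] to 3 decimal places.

Pr[actual fire | detector, burnt toast] ≈ 0.449

P(detector | burnt toast) = 0.28·0.78 + 0.81·0.22 = 0.218400 + 0.178200 = 0.396600
Restricting to configurations with actual fire present: 0.81·0.22 = 0.178200.
Hence the posterior is 0.178200/0.396600 ≈ 0.449.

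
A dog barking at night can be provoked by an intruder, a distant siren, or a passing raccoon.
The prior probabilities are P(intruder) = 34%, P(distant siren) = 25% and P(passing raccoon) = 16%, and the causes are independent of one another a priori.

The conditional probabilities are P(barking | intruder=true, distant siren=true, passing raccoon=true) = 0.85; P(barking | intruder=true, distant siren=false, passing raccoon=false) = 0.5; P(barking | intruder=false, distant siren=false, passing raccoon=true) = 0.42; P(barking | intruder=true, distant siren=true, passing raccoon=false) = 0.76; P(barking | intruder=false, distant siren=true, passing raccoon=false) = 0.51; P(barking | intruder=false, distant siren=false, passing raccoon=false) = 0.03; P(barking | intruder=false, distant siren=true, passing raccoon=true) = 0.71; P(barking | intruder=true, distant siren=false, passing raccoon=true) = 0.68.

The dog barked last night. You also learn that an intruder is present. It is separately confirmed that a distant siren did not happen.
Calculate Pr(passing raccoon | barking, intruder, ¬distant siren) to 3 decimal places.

Pr(passing raccoon | barking, intruder, ¬distant siren) ≈ 0.206

P(barking | intruder, ¬distant siren) = 0.5·0.84 + 0.68·0.16 = 0.420000 + 0.108800 = 0.528800
Restricting to configurations with passing raccoon present: 0.68·0.16 = 0.108800.
P(passing raccoon | barking, intruder, ¬distant siren) = 0.108800 / 0.528800 ≈ 0.206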